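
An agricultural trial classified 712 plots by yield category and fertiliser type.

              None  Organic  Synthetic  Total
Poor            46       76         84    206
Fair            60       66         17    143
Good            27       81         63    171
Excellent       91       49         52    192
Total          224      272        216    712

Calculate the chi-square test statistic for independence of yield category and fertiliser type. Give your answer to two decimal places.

Grand total N = 712.
Expected counts (row total × column total / N):
  Poor, None: 206×224/712 = 64.809
  Poor, Organic: 206×272/712 = 78.697
  Poor, Synthetic: 206×216/712 = 62.494
  Fair, None: 143×224/712 = 44.989
  Fair, Organic: 143×272/712 = 54.629
  Fair, Synthetic: 143×216/712 = 43.382
  Good, None: 171×224/712 = 53.798
  Good, Organic: 171×272/712 = 65.326
  Good, Synthetic: 171×216/712 = 51.876
  Excellent, None: 192×224/712 = 60.404
  Excellent, Organic: 192×272/712 = 73.348
  Excellent, Synthetic: 192×216/712 = 58.247
Contributions (O − E)²/E:
  (46 − 64.809)²/64.809 = 5.4588
  (76 − 78.697)²/78.697 = 0.0924
  (84 − 62.494)²/62.494 = 7.4008
  (60 − 44.989)²/44.989 = 5.0086
  (66 − 54.629)²/54.629 = 2.3669
  (17 − 43.382)²/43.382 = 16.0437
  (27 − 53.798)²/53.798 = 13.3487
  (81 − 65.326)²/65.326 = 3.7607
  (63 − 51.876)²/51.876 = 2.3854
  (91 − 60.404)²/60.404 = 15.4976
  (49 − 73.348)²/73.348 = 8.0824
  (52 − 58.247)²/58.247 = 0.6700
χ² = 5.4588 + 0.0924 + 7.4008 + 5.0086 + 2.3669 + 16.0437 + 13.3487 + 3.7607 + 2.3854 + 15.4976 + 8.0824 + 0.6700 = 80.12

80.12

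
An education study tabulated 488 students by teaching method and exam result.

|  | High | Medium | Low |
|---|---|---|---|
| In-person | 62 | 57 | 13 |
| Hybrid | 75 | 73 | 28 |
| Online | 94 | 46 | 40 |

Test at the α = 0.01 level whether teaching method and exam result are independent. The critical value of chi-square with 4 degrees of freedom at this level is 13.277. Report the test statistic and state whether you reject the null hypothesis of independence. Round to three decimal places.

17.640; reject H₀

Row totals: 132, 176, 180. Column totals: 231, 176, 81. Grand total N = 488.
Expected counts (row total × column total / N):
  In-person, High: 132×231/488 = 62.4836
  In-person, Medium: 132×176/488 = 47.6066
  In-person, Low: 132×81/488 = 21.9098
  Hybrid, High: 176×231/488 = 83.3115
  Hybrid, Medium: 176×176/488 = 63.4754
  Hybrid, Low: 176×81/488 = 29.2131
  Online, High: 180×231/488 = 85.2049
  Online, Medium: 180×176/488 = 64.9180
  Online, Low: 180×81/488 = 29.8770
Contributions (O − E)²/E:
  (62 − 62.4836)²/62.4836 = 0.0037
  (57 − 47.6066)²/47.6066 = 1.8534
  (13 − 21.9098)²/21.9098 = 3.6232
  (75 − 83.3115)²/83.3115 = 0.8292
  (73 − 63.4754)²/63.4754 = 1.4292
  (28 − 29.2131)²/29.2131 = 0.0504
  (94 − 85.2049)²/85.2049 = 0.9079
  (46 − 64.9180)²/64.9180 = 5.5130
  (40 − 29.8770)²/29.8770 = 3.4299
χ² = 0.0037 + 1.8534 + 3.6232 + 0.8292 + 1.4292 + 0.0504 + 0.9079 + 5.5130 + 3.4299 = 17.640
df = (3−1)(3−1) = 4. Since 17.640 > 13.277, reject the null hypothesis of independence at α = 0.01.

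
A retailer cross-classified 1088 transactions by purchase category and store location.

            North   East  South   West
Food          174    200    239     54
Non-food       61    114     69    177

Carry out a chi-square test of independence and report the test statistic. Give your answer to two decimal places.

191.38

Row totals: 667, 421. Column totals: 235, 314, 308, 231. Grand total N = 1088.
Expected counts (row total × column total / N):
  Food, North: 667×235/1088 = 144.067
  Food, East: 667×314/1088 = 192.498
  Food, South: 667×308/1088 = 188.820
  Food, West: 667×231/1088 = 141.615
  Non-food, North: 421×235/1088 = 90.933
  Non-food, East: 421×314/1088 = 121.502
  Non-food, South: 421×308/1088 = 119.180
  Non-food, West: 421×231/1088 = 89.385
Contributions (O − E)²/E:
  (174 − 144.067)²/144.067 = 6.2192
  (200 − 192.498)²/192.498 = 0.2924
  (239 − 188.820)²/188.820 = 13.3356
  (54 − 141.615)²/141.615 = 54.2060
  (61 − 90.933)²/90.933 = 9.8532
  (114 − 121.502)²/121.502 = 0.4632
  (69 − 119.180)²/119.180 = 21.1280
  (177 − 89.385)²/89.385 = 85.8800
χ² = 6.2192 + 0.2924 + 13.3356 + 54.2060 + 9.8532 + 0.4632 + 21.1280 + 85.8800 = 191.38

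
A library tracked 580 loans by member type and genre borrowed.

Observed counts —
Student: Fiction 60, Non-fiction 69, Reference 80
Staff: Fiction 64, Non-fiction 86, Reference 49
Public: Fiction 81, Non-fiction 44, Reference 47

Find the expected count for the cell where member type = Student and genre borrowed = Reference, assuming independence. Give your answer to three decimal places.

63.421

Row total (Student) = 209; column total (Reference) = 176; grand total N = 580.
Expected count = (row total × column total) / N = 209 × 176 / 580 = 63.421.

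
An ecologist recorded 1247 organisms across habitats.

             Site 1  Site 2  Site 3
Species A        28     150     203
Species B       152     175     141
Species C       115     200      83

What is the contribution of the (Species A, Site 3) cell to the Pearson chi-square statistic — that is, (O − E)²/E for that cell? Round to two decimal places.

40.33

Row total (Species A) = 381; column total (Site 3) = 427; N = 1247.
Expected count E = 381 × 427 / 1247 = 130.463.
Contribution = (O − E)²/E = (203 − 130.463)² / 130.463 = 40.33.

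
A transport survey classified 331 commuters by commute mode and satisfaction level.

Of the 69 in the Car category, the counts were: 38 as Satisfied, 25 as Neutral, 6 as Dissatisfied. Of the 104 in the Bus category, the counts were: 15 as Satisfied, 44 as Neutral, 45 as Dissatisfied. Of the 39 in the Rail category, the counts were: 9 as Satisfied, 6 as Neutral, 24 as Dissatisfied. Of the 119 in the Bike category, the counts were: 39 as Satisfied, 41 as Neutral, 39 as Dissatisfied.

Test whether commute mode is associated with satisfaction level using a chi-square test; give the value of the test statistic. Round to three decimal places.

Row totals: 69, 104, 39, 119. Column totals: 101, 116, 114. Grand total N = 331.
Expected counts (row total × column total / N):
  Car, Satisfied: 69×101/331 = 21.0544
  Car, Neutral: 69×116/331 = 24.1813
  Car, Dissatisfied: 69×114/331 = 23.7644
  Bus, Satisfied: 104×101/331 = 31.7341
  Bus, Neutral: 104×116/331 = 36.4471
  Bus, Dissatisfied: 104×114/331 = 35.8187
  Rail, Satisfied: 39×101/331 = 11.9003
  Rail, Neutral: 39×116/331 = 13.6677
  Rail, Dissatisfied: 39×114/331 = 13.4320
  Bike, Satisfied: 119×101/331 = 36.3112
  Bike, Neutral: 119×116/331 = 41.7039
  Bike, Dissatisfied: 119×114/331 = 40.9849
Contributions (O − E)²/E:
  (38 − 21.0544)²/21.0544 = 13.6386
  (25 − 24.1813)²/24.1813 = 0.0277
  (6 − 23.7644)²/23.7644 = 13.2793
  (15 − 31.7341)²/31.7341 = 8.8243
  (44 − 36.4471)²/36.4471 = 1.5652
  (45 − 35.8187)²/35.8187 = 2.3534
  (9 − 11.9003)²/11.9003 = 0.7069
  (6 − 13.6677)²/13.6677 = 4.3016
  (24 − 13.4320)²/13.4320 = 8.3147
  (39 − 36.3112)²/36.3112 = 0.1991
  (41 − 41.7039)²/41.7039 = 0.0119
  (39 − 40.9849)²/40.9849 = 0.0961
χ² = 13.6386 + 0.0277 + 13.2793 + 8.8243 + 1.5652 + 2.3534 + 0.7069 + 4.3016 + 8.3147 + 0.1991 + 0.0119 + 0.0961 = 53.319

53.319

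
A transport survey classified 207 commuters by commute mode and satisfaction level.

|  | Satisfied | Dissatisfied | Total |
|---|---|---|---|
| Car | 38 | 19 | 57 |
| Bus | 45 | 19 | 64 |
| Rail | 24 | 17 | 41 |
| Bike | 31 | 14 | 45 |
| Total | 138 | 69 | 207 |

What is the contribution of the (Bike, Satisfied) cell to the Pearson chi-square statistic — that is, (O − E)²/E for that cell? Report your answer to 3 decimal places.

Row total (Bike) = 45; column total (Satisfied) = 138; N = 207.
Expected count E = 45 × 138 / 207 = 30.00000.
Contribution = (O − E)²/E = (31 − 30.00000)² / 30.00000 = 0.033.

0.033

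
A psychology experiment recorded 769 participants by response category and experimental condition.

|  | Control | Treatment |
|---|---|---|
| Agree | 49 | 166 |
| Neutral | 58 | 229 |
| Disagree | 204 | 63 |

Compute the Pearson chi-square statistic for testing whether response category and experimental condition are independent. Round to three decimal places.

219.953

Row totals: 215, 287, 267. Column totals: 311, 458. Grand total N = 769.
Expected counts (row total × column total / N):
  Agree, Control: 215×311/769 = 86.9506
  Agree, Treatment: 215×458/769 = 128.0494
  Neutral, Control: 287×311/769 = 116.0689
  Neutral, Treatment: 287×458/769 = 170.9311
  Disagree, Control: 267×311/769 = 107.9805
  Disagree, Treatment: 267×458/769 = 159.0195
Contributions (O − E)²/E:
  (49 − 86.9506)²/86.9506 = 16.5640
  (166 − 128.0494)²/128.0494 = 11.2476
  (58 − 116.0689)²/116.0689 = 29.0517
  (229 − 170.9311)²/170.9311 = 19.7272
  (204 − 107.9805)²/107.9805 = 85.3834
  (63 − 159.0195)²/159.0195 = 57.9787
χ² = 16.5640 + 11.2476 + 29.0517 + 19.7272 + 85.3834 + 57.9787 = 219.953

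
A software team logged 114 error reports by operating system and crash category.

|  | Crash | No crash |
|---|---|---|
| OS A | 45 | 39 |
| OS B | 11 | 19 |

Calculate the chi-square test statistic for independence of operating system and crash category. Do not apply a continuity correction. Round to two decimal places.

2.53

Row totals: 84, 30. Column totals: 56, 58. Grand total N = 114.
Expected counts (row total × column total / N):
  OS A, Crash: 84×56/114 = 41.263
  OS A, No crash: 84×58/114 = 42.737
  OS B, Crash: 30×56/114 = 14.737
  OS B, No crash: 30×58/114 = 15.263
Contributions (O − E)²/E:
  (45 − 41.263)²/41.263 = 0.3384
  (39 − 42.737)²/42.737 = 0.3268
  (11 − 14.737)²/14.737 = 0.9476
  (19 − 15.263)²/15.263 = 0.9150
χ² = 0.3384 + 0.3268 + 0.9476 + 0.9150 = 2.53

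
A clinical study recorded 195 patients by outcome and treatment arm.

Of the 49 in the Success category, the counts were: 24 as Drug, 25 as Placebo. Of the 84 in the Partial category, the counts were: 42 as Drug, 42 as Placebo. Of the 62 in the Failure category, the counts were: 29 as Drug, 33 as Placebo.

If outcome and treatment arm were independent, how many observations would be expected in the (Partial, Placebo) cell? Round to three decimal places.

43.077

Row total (Partial) = 84; column total (Placebo) = 100; grand total N = 195.
Expected count = (row total × column total) / N = 84 × 100 / 195 = 43.077.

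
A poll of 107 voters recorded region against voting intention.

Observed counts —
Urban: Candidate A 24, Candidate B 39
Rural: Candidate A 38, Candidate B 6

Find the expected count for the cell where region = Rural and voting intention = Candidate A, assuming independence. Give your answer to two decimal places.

Row total (Rural) = 44; column total (Candidate A) = 62; grand total N = 107.
Expected count = (row total × column total) / N = 44 × 62 / 107 = 25.50.

25.50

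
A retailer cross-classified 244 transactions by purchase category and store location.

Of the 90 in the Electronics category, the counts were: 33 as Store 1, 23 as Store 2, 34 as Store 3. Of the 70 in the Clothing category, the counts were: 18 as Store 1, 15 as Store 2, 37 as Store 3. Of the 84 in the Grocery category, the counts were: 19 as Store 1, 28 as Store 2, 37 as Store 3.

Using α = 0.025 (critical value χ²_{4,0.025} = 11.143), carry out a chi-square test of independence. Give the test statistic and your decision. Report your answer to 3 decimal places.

7.434; fail to reject H₀

Row totals: 90, 70, 84. Column totals: 70, 66, 108. Grand total N = 244.
Expected counts (row total × column total / N):
  Electronics, Store 1: 90×70/244 = 25.8197
  Electronics, Store 2: 90×66/244 = 24.3443
  Electronics, Store 3: 90×108/244 = 39.8361
  Clothing, Store 1: 70×70/244 = 20.0820
  Clothing, Store 2: 70×66/244 = 18.9344
  Clothing, Store 3: 70×108/244 = 30.9836
  Grocery, Store 1: 84×70/244 = 24.0984
  Grocery, Store 2: 84×66/244 = 22.7213
  Grocery, Store 3: 84×108/244 = 37.1803
Contributions (O − E)²/E:
  (33 − 25.8197)²/25.8197 = 1.9968
  (23 − 24.3443)²/24.3443 = 0.0742
  (34 − 39.8361)²/39.8361 = 0.8550
  (18 − 20.0820)²/20.0820 = 0.2159
  (15 − 18.9344)²/18.9344 = 0.8175
  (37 − 30.9836)²/30.9836 = 1.1683
  (19 − 24.0984)²/24.0984 = 1.0786
  (28 − 22.7213)²/22.7213 = 1.2264
  (37 − 37.1803)²/37.1803 = 0.0009
χ² = 1.9968 + 0.0742 + 0.8550 + 0.2159 + 0.8175 + 1.1683 + 1.0786 + 1.2264 + 0.0009 = 7.434
df = (3−1)(3−1) = 4. Since 7.434 < 11.143, fail to reject the null hypothesis of independence at α = 0.025.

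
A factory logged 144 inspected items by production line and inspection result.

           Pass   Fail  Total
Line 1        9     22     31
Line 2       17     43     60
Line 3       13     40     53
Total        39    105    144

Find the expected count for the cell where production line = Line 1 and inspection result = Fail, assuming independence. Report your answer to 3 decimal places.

Row total (Line 1) = 31; column total (Fail) = 105; grand total N = 144.
Expected count = (row total × column total) / N = 31 × 105 / 144 = 22.604.

22.604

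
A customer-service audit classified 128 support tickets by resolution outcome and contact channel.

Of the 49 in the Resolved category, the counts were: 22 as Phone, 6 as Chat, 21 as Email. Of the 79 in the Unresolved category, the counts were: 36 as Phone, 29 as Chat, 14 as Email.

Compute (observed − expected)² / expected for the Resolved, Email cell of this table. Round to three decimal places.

Row total (Resolved) = 49; column total (Email) = 35; N = 128.
Expected count E = 49 × 35 / 128 = 13.3984.
Contribution = (O − E)²/E = (21 − 13.3984)² / 13.3984 = 4.313.

4.313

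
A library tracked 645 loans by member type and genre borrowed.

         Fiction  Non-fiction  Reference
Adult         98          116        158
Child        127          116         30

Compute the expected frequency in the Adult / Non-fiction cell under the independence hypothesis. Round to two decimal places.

133.80

Row total (Adult) = 372; column total (Non-fiction) = 232; grand total N = 645.
Expected count = (row total × column total) / N = 372 × 232 / 645 = 133.80.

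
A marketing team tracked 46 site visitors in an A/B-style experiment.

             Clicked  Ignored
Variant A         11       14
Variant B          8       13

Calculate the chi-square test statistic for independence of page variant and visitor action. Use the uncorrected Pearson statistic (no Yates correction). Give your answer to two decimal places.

0.16

Row totals: 25, 21. Column totals: 19, 27. Grand total N = 46.
Expected counts (row total × column total / N):
  Variant A, Clicked: 25×19/46 = 10.326
  Variant A, Ignored: 25×27/46 = 14.674
  Variant B, Clicked: 21×19/46 = 8.674
  Variant B, Ignored: 21×27/46 = 12.326
Contributions (O − E)²/E:
  (11 − 10.326)²/10.326 = 0.0440
  (14 − 14.674)²/14.674 = 0.0310
  (8 − 8.674)²/8.674 = 0.0524
  (13 − 12.326)²/12.326 = 0.0369
χ² = 0.0440 + 0.0310 + 0.0524 + 0.0369 = 0.16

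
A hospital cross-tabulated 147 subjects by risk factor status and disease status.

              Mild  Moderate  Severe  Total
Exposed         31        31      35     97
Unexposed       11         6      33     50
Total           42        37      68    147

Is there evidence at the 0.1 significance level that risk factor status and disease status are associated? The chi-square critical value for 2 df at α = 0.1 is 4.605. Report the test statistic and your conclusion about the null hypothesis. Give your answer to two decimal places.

Grand total N = 147.
Expected counts (row total × column total / N):
  Exposed, Mild: 97×42/147 = 27.714
  Exposed, Moderate: 97×37/147 = 24.415
  Exposed, Severe: 97×68/147 = 44.871
  Unexposed, Mild: 50×42/147 = 14.286
  Unexposed, Moderate: 50×37/147 = 12.585
  Unexposed, Severe: 50×68/147 = 23.129
Contributions (O − E)²/E:
  (31 − 27.714)²/27.714 = 0.3896
  (31 − 24.415)²/24.415 = 1.7760
  (35 − 44.871)²/44.871 = 2.1715
  (11 − 14.286)²/14.286 = 0.7558
  (6 − 12.585)²/12.585 = 3.4455
  (33 − 23.129)²/23.129 = 4.2127
χ² = 0.3896 + 1.7760 + 2.1715 + 0.7558 + 3.4455 + 4.2127 = 12.75
df = (2−1)(3−1) = 2. Since 12.75 > 4.605, reject the null hypothesis of independence at α = 0.1.

12.75; reject H₀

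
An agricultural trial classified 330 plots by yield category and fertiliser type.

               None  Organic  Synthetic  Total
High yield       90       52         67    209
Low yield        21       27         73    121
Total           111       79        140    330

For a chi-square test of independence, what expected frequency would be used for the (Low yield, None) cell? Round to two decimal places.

Row total (Low yield) = 121; column total (None) = 111; grand total N = 330.
Expected count = (row total × column total) / N = 121 × 111 / 330 = 40.70.

40.70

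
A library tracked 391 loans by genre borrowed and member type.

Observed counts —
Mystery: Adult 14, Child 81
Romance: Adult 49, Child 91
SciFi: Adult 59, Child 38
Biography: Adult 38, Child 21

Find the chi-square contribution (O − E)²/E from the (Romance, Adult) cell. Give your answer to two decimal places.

Row total (Romance) = 140; column total (Adult) = 160; N = 391.
Expected count E = 140 × 160 / 391 = 57.289.
Contribution = (O − E)²/E = (49 − 57.289)² / 57.289 = 1.20.

1.20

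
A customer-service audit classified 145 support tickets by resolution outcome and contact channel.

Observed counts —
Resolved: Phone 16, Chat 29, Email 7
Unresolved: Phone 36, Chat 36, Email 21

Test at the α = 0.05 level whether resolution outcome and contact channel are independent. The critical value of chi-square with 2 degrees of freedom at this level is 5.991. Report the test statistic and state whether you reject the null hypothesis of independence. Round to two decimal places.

4.19; fail to reject H₀

Row totals: 52, 93. Column totals: 52, 65, 28. Grand total N = 145.
Expected counts (row total × column total / N):
  Resolved, Phone: 52×52/145 = 18.6483
  Resolved, Chat: 52×65/145 = 23.3103
  Resolved, Email: 52×28/145 = 10.0414
  Unresolved, Phone: 93×52/145 = 33.3517
  Unresolved, Chat: 93×65/145 = 41.6897
  Unresolved, Email: 93×28/145 = 17.9586
Contributions (O − E)²/E:
  (16 − 18.6483)²/18.6483 = 0.3761
  (29 − 23.3103)²/23.3103 = 1.3888
  (7 − 10.0414)²/10.0414 = 0.9212
  (36 − 33.3517)²/33.3517 = 0.2103
  (36 − 41.6897)²/41.6897 = 0.7765
  (21 − 17.9586)²/17.9586 = 0.5151
χ² = 0.3761 + 1.3888 + 0.9212 + 0.2103 + 0.7765 + 0.5151 = 4.19
df = (2−1)(3−1) = 2. Since 4.19 < 5.991, fail to reject the null hypothesis of independence at α = 0.05.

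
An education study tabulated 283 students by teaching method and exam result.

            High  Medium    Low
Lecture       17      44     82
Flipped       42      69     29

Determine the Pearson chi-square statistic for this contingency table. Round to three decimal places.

Row totals: 143, 140. Column totals: 59, 113, 111. Grand total N = 283.
Expected counts (row total × column total / N):
  Lecture, High: 143×59/283 = 29.8127
  Lecture, Medium: 143×113/283 = 57.0989
  Lecture, Low: 143×111/283 = 56.0883
  Flipped, High: 140×59/283 = 29.1873
  Flipped, Medium: 140×113/283 = 55.9011
  Flipped, Low: 140×111/283 = 54.9117
Contributions (O − E)²/E:
  (17 − 29.8127)²/29.8127 = 5.5066
  (44 − 57.0989)²/57.0989 = 3.0050
  (82 − 56.0883)²/56.0883 = 11.9707
  (42 − 29.1873)²/29.1873 = 5.6245
  (69 − 55.9011)²/55.9011 = 3.0694
  (29 − 54.9117)²/54.9117 = 12.2272
χ² = 5.5066 + 3.0050 + 11.9707 + 5.6245 + 3.0694 + 12.2272 = 41.403

41.403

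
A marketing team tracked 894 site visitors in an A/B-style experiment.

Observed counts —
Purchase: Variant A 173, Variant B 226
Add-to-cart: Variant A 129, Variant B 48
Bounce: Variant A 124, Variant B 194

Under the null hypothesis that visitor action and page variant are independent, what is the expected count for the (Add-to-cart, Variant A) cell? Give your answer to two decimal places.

Row total (Add-to-cart) = 177; column total (Variant A) = 426; grand total N = 894.
Expected count = (row total × column total) / N = 177 × 426 / 894 = 84.34.

84.34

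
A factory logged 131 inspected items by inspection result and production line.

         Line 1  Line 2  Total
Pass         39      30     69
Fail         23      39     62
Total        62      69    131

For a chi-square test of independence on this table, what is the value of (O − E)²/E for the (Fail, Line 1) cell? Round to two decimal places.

1.37

Row total (Fail) = 62; column total (Line 1) = 62; N = 131.
Expected count E = 62 × 62 / 131 = 29.344.
Contribution = (O − E)²/E = (23 − 29.344)² / 29.344 = 1.37.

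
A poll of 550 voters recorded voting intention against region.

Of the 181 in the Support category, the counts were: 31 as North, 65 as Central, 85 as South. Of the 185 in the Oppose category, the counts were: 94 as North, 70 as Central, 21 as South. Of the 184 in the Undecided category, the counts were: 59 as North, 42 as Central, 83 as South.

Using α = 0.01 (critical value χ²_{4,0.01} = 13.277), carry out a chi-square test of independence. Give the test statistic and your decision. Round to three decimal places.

Row totals: 181, 185, 184. Column totals: 184, 177, 189. Grand total N = 550.
Expected counts (row total × column total / N):
  Support, North: 181×184/550 = 60.5527
  Support, Central: 181×177/550 = 58.2491
  Support, South: 181×189/550 = 62.1982
  Oppose, North: 185×184/550 = 61.8909
  Oppose, Central: 185×177/550 = 59.5364
  Oppose, South: 185×189/550 = 63.5727
  Undecided, North: 184×184/550 = 61.5564
  Undecided, Central: 184×177/550 = 59.2145
  Undecided, South: 184×189/550 = 63.2291
Contributions (O − E)²/E:
  (31 − 60.5527)²/60.5527 = 14.4232
  (65 − 58.2491)²/58.2491 = 0.7824
  (85 − 62.1982)²/62.1982 = 8.3591
  (94 − 61.8909)²/61.8909 = 16.6583
  (70 − 59.5364)²/59.5364 = 1.8390
  (21 − 63.5727)²/63.5727 = 28.5096
  (59 − 61.5564)²/61.5564 = 0.1062
  (42 − 59.2145)²/59.2145 = 5.0045
  (83 − 63.2291)²/63.2291 = 6.1821
χ² = 14.4232 + 0.7824 + 8.3591 + 16.6583 + 1.8390 + 28.5096 + 0.1062 + 5.0045 + 6.1821 = 81.864
df = (3−1)(3−1) = 4. Since 81.864 > 13.277, reject the null hypothesis of independence at α = 0.01.

81.864; reject H₀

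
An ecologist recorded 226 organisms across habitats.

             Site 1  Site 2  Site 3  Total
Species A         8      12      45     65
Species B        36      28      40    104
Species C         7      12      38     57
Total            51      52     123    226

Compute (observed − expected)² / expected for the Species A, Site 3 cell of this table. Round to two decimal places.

Row total (Species A) = 65; column total (Site 3) = 123; N = 226.
Expected count E = 65 × 123 / 226 = 35.376.
Contribution = (O − E)²/E = (45 − 35.376)² / 35.376 = 2.62.

2.62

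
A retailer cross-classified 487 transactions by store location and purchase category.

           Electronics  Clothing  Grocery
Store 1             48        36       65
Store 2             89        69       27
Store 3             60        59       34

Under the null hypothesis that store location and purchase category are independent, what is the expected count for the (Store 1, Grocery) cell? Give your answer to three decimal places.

38.550

Row total (Store 1) = 149; column total (Grocery) = 126; grand total N = 487.
Expected count = (row total × column total) / N = 149 × 126 / 487 = 38.550.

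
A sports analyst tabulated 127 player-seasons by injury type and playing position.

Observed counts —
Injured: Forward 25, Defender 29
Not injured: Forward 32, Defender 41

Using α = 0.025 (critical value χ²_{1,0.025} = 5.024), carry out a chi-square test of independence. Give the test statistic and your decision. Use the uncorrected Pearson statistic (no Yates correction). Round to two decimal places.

0.08; fail to reject H₀

Row totals: 54, 73. Column totals: 57, 70. Grand total N = 127.
Expected counts (row total × column total / N):
  Injured, Forward: 54×57/127 = 24.236
  Injured, Defender: 54×70/127 = 29.764
  Not injured, Forward: 73×57/127 = 32.764
  Not injured, Defender: 73×70/127 = 40.236
Contributions (O − E)²/E:
  (25 − 24.236)²/24.236 = 0.0241
  (29 − 29.764)²/29.764 = 0.0196
  (32 − 32.764)²/32.764 = 0.0178
  (41 − 40.236)²/40.236 = 0.0145
χ² = 0.0241 + 0.0196 + 0.0178 + 0.0145 = 0.08
df = (2−1)(2−1) = 1. Since 0.08 < 5.024, fail to reject the null hypothesis of independence at α = 0.025.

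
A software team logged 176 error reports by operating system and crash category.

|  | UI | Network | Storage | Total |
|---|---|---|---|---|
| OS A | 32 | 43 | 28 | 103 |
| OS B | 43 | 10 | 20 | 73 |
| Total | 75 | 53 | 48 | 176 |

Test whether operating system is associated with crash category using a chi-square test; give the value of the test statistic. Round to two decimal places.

Grand total N = 176.
Expected counts (row total × column total / N):
  OS A, UI: 103×75/176 = 43.892
  OS A, Network: 103×53/176 = 31.017
  OS A, Storage: 103×48/176 = 28.091
  OS B, UI: 73×75/176 = 31.108
  OS B, Network: 73×53/176 = 21.983
  OS B, Storage: 73×48/176 = 19.909
Contributions (O − E)²/E:
  (32 − 43.892)²/43.892 = 3.2220
  (43 − 31.017)²/31.017 = 4.6295
  (28 − 28.091)²/28.091 = 0.0003
  (43 − 31.108)²/31.108 = 4.5461
  (10 − 21.983)²/21.983 = 6.5320
  (20 − 19.909)²/19.909 = 0.0004
χ² = 3.2220 + 4.6295 + 0.0003 + 4.5461 + 6.5320 + 0.0004 = 18.93

18.93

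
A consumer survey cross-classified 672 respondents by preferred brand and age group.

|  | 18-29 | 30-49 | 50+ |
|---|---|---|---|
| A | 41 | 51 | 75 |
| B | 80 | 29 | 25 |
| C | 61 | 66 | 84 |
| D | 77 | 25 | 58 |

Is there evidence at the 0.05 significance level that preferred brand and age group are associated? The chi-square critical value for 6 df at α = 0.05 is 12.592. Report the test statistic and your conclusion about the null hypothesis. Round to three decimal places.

60.018; reject H₀

Row totals: 167, 134, 211, 160. Column totals: 259, 171, 242. Grand total N = 672.
Expected counts (row total × column total / N):
  A, 18-29: 167×259/672 = 64.3646
  A, 30-49: 167×171/672 = 42.4955
  A, 50+: 167×242/672 = 60.1399
  B, 18-29: 134×259/672 = 51.6458
  B, 30-49: 134×171/672 = 34.0982
  B, 50+: 134×242/672 = 48.2560
  C, 18-29: 211×259/672 = 81.3229
  C, 30-49: 211×171/672 = 53.6920
  C, 50+: 211×242/672 = 75.9851
  D, 18-29: 160×259/672 = 61.6667
  D, 30-49: 160×171/672 = 40.7143
  D, 50+: 160×242/672 = 57.6190
Contributions (O − E)²/E:
  (41 − 64.3646)²/64.3646 = 8.4814
  (51 − 42.4955)²/42.4955 = 1.7020
  (75 − 60.1399)²/60.1399 = 3.6718
  (80 − 51.6458)²/51.6458 = 15.5668
  (29 − 34.0982)²/34.0982 = 0.7623
  (25 − 48.2560)²/48.2560 = 11.2078
  (61 − 81.3229)²/81.3229 = 5.0788
  (66 − 53.6920)²/53.6920 = 2.8214
  (84 − 75.9851)²/75.9851 = 0.8454
  (77 − 61.6667)²/61.6667 = 3.8126
  (25 − 40.7143)²/40.7143 = 6.0652
  (58 − 57.6190)²/57.6190 = 0.0025
χ² = 8.4814 + 1.7020 + 3.6718 + 15.5668 + 0.7623 + 11.2078 + 5.0788 + 2.8214 + 0.8454 + 3.8126 + 6.0652 + 0.0025 = 60.018
df = (4−1)(3−1) = 6. Since 60.018 > 12.592, reject the null hypothesis of independence at α = 0.05.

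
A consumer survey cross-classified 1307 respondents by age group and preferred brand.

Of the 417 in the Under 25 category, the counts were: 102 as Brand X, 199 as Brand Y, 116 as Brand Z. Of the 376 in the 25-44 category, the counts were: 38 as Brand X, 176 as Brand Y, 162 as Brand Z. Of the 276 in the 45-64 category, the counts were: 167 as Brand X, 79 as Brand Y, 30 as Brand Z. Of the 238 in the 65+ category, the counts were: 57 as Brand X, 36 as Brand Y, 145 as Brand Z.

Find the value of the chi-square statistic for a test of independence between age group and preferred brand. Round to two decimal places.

Row totals: 417, 376, 276, 238. Column totals: 364, 490, 453. Grand total N = 1307.
Expected counts (row total × column total / N):
  Under 25, Brand X: 417×364/1307 = 116.135
  Under 25, Brand Y: 417×490/1307 = 156.335
  Under 25, Brand Z: 417×453/1307 = 144.530
  25-44, Brand X: 376×364/1307 = 104.716
  25-44, Brand Y: 376×490/1307 = 140.964
  25-44, Brand Z: 376×453/1307 = 130.320
  45-64, Brand X: 276×364/1307 = 76.866
  45-64, Brand Y: 276×490/1307 = 103.474
  45-64, Brand Z: 276×453/1307 = 95.660
  65+, Brand X: 238×364/1307 = 66.283
  65+, Brand Y: 238×490/1307 = 89.227
  65+, Brand Z: 238×453/1307 = 82.490
Contributions (O − E)²/E:
  (102 − 116.135)²/116.135 = 1.7204
  (199 − 156.335)²/156.335 = 11.6436
  (116 − 144.530)²/144.530 = 5.6318
  (38 − 104.716)²/104.716 = 42.5057
  (176 − 140.964)²/140.964 = 8.7080
  (162 − 130.320)²/130.320 = 7.7012
  (167 − 76.866)²/76.866 = 105.6922
  (79 − 103.474)²/103.474 = 5.7887
  (30 − 95.660)²/95.660 = 45.0683
  (57 − 66.283)²/66.283 = 1.3001
  (36 − 89.227)²/89.227 = 31.7518
  (145 − 82.490)²/82.490 = 47.3694
χ² = 1.7204 + 11.6436 + 5.6318 + 42.5057 + 8.7080 + 7.7012 + 105.6922 + 5.7887 + 45.0683 + 1.3001 + 31.7518 + 47.3694 = 314.88

314.88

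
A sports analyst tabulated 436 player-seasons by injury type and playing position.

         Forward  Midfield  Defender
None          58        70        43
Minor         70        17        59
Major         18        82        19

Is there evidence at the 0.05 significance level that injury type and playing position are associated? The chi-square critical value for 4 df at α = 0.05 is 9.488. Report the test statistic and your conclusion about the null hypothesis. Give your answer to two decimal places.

91.72; reject H₀

Row totals: 171, 146, 119. Column totals: 146, 169, 121. Grand total N = 436.
Expected counts (row total × column total / N):
  None, Forward: 171×146/436 = 57.2615
  None, Midfield: 171×169/436 = 66.2821
  None, Defender: 171×121/436 = 47.4564
  Minor, Forward: 146×146/436 = 48.8899
  Minor, Midfield: 146×169/436 = 56.5917
  Minor, Defender: 146×121/436 = 40.5183
  Major, Forward: 119×146/436 = 39.8486
  Major, Midfield: 119×169/436 = 46.1261
  Major, Defender: 119×121/436 = 33.0252
Contributions (O − E)²/E:
  (58 − 57.2615)²/57.2615 = 0.0095
  (70 − 66.2821)²/66.2821 = 0.2085
  (43 − 47.4564)²/47.4564 = 0.4185
  (70 − 48.8899)²/48.8899 = 9.1151
  (17 − 56.5917)²/56.5917 = 27.6985
  (59 − 40.5183)²/40.5183 = 8.4301
  (18 − 39.8486)²/39.8486 = 11.9794
  (82 − 46.1261)²/46.1261 = 27.9004
  (19 − 33.0252)²/33.0252 = 5.9562
χ² = 0.0095 + 0.2085 + 0.4185 + 9.1151 + 27.6985 + 8.4301 + 11.9794 + 27.9004 + 5.9562 = 91.72
df = (3−1)(3−1) = 4. Since 91.72 > 9.488, reject the null hypothesis of independence at α = 0.05.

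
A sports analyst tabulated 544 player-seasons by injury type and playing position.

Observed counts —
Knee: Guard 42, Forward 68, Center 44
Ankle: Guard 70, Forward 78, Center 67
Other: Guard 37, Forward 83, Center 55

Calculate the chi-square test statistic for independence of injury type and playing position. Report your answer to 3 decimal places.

7.925

Row totals: 154, 215, 175. Column totals: 149, 229, 166. Grand total N = 544.
Expected counts (row total × column total / N):
  Knee, Guard: 154×149/544 = 42.1801
  Knee, Forward: 154×229/544 = 64.8272
  Knee, Center: 154×166/544 = 46.9926
  Ankle, Guard: 215×149/544 = 58.8879
  Ankle, Forward: 215×229/544 = 90.5055
  Ankle, Center: 215×166/544 = 65.6066
  Other, Guard: 175×149/544 = 47.9320
  Other, Forward: 175×229/544 = 73.6673
  Other, Center: 175×166/544 = 53.4007
Contributions (O − E)²/E:
  (42 − 42.1801)²/42.1801 = 0.0008
  (68 − 64.8272)²/64.8272 = 0.1553
  (44 − 46.9926)²/46.9926 = 0.1906
  (70 − 58.8879)²/58.8879 = 2.0968
  (78 − 90.5055)²/90.5055 = 1.7279
  (67 − 65.6066)²/65.6066 = 0.0296
  (37 − 47.9320)²/47.9320 = 2.4933
  (83 − 73.6673)²/73.6673 = 1.1823
  (55 − 53.4007)²/53.4007 = 0.0479
χ² = 0.0008 + 0.1553 + 0.1906 + 2.0968 + 1.7279 + 0.0296 + 2.4933 + 1.1823 + 0.0479 = 7.925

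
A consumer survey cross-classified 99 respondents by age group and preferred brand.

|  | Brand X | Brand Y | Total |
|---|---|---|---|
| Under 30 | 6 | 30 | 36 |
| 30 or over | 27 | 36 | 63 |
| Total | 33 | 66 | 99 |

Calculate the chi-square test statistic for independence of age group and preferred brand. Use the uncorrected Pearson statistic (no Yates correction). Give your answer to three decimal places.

7.071

Grand total N = 99.
Expected counts (row total × column total / N):
  Under 30, Brand X: 36×33/99 = 12.0000
  Under 30, Brand Y: 36×66/99 = 24.0000
  30 or over, Brand X: 63×33/99 = 21.0000
  30 or over, Brand Y: 63×66/99 = 42.0000
Contributions (O − E)²/E:
  (6 − 12.0000)²/12.0000 = 3.0000
  (30 − 24.0000)²/24.0000 = 1.5000
  (27 − 21.0000)²/21.0000 = 1.7143
  (36 − 42.0000)²/42.0000 = 0.8571
χ² = 3.0000 + 1.5000 + 1.7143 + 0.8571 = 7.071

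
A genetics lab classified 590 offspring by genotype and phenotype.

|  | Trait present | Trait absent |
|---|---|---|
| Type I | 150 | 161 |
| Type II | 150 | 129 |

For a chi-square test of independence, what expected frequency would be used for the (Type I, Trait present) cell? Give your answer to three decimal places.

Row total (Type I) = 311; column total (Trait present) = 300; grand total N = 590.
Expected count = (row total × column total) / N = 311 × 300 / 590 = 158.136.

158.136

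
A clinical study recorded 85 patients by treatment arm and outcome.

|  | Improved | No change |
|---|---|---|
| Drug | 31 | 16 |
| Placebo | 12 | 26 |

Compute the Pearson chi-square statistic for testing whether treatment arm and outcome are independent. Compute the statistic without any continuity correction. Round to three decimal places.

Row totals: 47, 38. Column totals: 43, 42. Grand total N = 85.
Expected counts (row total × column total / N):
  Drug, Improved: 47×43/85 = 23.7765
  Drug, No change: 47×42/85 = 23.2235
  Placebo, Improved: 38×43/85 = 19.2235
  Placebo, No change: 38×42/85 = 18.7765
Contributions (O − E)²/E:
  (31 − 23.7765)²/23.7765 = 2.1946
  (16 − 23.2235)²/23.2235 = 2.2468
  (12 − 19.2235)²/19.2235 = 2.7143
  (26 − 18.7765)²/18.7765 = 2.7789
χ² = 2.1946 + 2.2468 + 2.7143 + 2.7789 = 9.935

9.935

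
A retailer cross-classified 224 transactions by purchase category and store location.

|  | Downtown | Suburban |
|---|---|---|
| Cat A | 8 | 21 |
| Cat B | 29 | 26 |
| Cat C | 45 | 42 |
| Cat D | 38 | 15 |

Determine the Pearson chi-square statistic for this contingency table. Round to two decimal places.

Row totals: 29, 55, 87, 53. Column totals: 120, 104. Grand total N = 224.
Expected counts (row total × column total / N):
  Cat A, Downtown: 29×120/224 = 15.536
  Cat A, Suburban: 29×104/224 = 13.464
  Cat B, Downtown: 55×120/224 = 29.464
  Cat B, Suburban: 55×104/224 = 25.536
  Cat C, Downtown: 87×120/224 = 46.607
  Cat C, Suburban: 87×104/224 = 40.393
  Cat D, Downtown: 53×120/224 = 28.393
  Cat D, Suburban: 53×104/224 = 24.607
Contributions (O − E)²/E:
  (8 − 15.536)²/15.536 = 3.6555
  (21 − 13.464)²/13.464 = 4.2180
  (29 − 29.464)²/29.464 = 0.0073
  (26 − 25.536)²/25.536 = 0.0084
  (45 − 46.607)²/46.607 = 0.0554
  (42 − 40.393)²/40.393 = 0.0639
  (38 − 28.393)²/28.393 = 3.2506
  (15 − 24.607)²/24.607 = 3.7507
χ² = 3.6555 + 4.2180 + 0.0073 + 0.0084 + 0.0554 + 0.0639 + 3.2506 + 3.7507 = 15.01

15.01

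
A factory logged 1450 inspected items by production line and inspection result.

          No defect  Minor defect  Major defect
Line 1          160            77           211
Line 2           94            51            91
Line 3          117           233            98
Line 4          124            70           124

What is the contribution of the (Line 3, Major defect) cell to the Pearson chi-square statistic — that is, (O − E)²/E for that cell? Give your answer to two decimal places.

25.22

Row total (Line 3) = 448; column total (Major defect) = 524; N = 1450.
Expected count E = 448 × 524 / 1450 = 161.898.
Contribution = (O − E)²/E = (98 − 161.898)² / 161.898 = 25.22.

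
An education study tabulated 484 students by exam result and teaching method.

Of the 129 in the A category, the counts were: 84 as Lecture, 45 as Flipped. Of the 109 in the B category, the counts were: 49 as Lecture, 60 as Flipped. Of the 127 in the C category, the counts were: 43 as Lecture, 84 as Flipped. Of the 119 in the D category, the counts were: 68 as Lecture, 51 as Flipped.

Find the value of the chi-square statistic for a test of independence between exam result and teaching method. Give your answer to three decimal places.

Row totals: 129, 109, 127, 119. Column totals: 244, 240. Grand total N = 484.
Expected counts (row total × column total / N):
  A, Lecture: 129×244/484 = 65.0331
  A, Flipped: 129×240/484 = 63.9669
  B, Lecture: 109×244/484 = 54.9504
  B, Flipped: 109×240/484 = 54.0496
  C, Lecture: 127×244/484 = 64.0248
  C, Flipped: 127×240/484 = 62.9752
  D, Lecture: 119×244/484 = 59.9917
  D, Flipped: 119×240/484 = 59.0083
Contributions (O − E)²/E:
  (84 − 65.0331)²/65.0331 = 5.5317
  (45 − 63.9669)²/63.9669 = 5.6239
  (49 − 54.9504)²/54.9504 = 0.6443
  (60 − 54.0496)²/54.0496 = 0.6551
  (43 − 64.0248)²/64.0248 = 6.9042
  (84 − 62.9752)²/62.9752 = 7.0193
  (68 − 59.9917)²/59.9917 = 1.0690
  (51 − 59.0083)²/59.0083 = 1.0868
χ² = 5.5317 + 5.6239 + 0.6443 + 0.6551 + 6.9042 + 7.0193 + 1.0690 + 1.0868 = 28.534

28.534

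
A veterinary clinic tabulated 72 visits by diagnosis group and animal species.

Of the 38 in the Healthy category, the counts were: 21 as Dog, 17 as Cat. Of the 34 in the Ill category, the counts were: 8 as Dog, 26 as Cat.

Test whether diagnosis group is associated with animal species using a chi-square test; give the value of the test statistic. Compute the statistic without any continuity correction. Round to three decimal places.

7.512

Row totals: 38, 34. Column totals: 29, 43. Grand total N = 72.
Expected counts (row total × column total / N):
  Healthy, Dog: 38×29/72 = 15.3056
  Healthy, Cat: 38×43/72 = 22.6944
  Ill, Dog: 34×29/72 = 13.6944
  Ill, Cat: 34×43/72 = 20.3056
Contributions (O − E)²/E:
  (21 − 15.3056)²/15.3056 = 2.1186
  (17 − 22.6944)²/22.6944 = 1.4288
  (8 − 13.6944)²/13.6944 = 2.3678
  (26 − 20.3056)²/20.3056 = 1.5969
χ² = 2.1186 + 1.4288 + 2.3678 + 1.5969 = 7.512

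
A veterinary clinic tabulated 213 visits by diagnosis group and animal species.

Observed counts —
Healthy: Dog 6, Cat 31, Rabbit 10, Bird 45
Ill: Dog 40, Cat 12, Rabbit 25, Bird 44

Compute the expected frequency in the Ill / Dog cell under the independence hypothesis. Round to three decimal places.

Row total (Ill) = 121; column total (Dog) = 46; grand total N = 213.
Expected count = (row total × column total) / N = 121 × 46 / 213 = 26.131.

26.131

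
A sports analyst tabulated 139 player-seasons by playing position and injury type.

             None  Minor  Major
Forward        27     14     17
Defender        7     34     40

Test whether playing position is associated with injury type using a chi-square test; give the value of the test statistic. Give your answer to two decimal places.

Row totals: 58, 81. Column totals: 34, 48, 57. Grand total N = 139.
Expected counts (row total × column total / N):
  Forward, None: 58×34/139 = 14.187
  Forward, Minor: 58×48/139 = 20.029
  Forward, Major: 58×57/139 = 23.784
  Defender, None: 81×34/139 = 19.813
  Defender, Minor: 81×48/139 = 27.971
  Defender, Major: 81×57/139 = 33.216
Contributions (O − E)²/E:
  (27 − 14.187)²/14.187 = 11.5721
  (14 − 20.029)²/20.029 = 1.8148
  (17 − 23.784)²/23.784 = 1.9350
  (7 − 19.813)²/19.813 = 8.2861
  (34 − 27.971)²/27.971 = 1.2995
  (40 − 33.216)²/33.216 = 1.3856
χ² = 11.5721 + 1.8148 + 1.9350 + 8.2861 + 1.2995 + 1.3856 = 26.29

26.29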